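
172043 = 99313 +72730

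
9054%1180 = 794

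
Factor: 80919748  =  2^2*7^1 *13^1*131^1*1697^1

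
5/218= 5/218 =0.02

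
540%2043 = 540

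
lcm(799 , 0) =0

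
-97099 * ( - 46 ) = 4466554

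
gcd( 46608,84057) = 3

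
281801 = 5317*53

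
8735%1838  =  1383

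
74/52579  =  74/52579=0.00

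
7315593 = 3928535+3387058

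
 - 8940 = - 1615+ - 7325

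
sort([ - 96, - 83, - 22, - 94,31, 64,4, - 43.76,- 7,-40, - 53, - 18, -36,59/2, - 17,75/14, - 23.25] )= [ - 96, - 94 , - 83, - 53, - 43.76, - 40, - 36, - 23.25, - 22, - 18, - 17, - 7,  4, 75/14,  59/2, 31,64 ]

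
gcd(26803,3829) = 3829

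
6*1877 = 11262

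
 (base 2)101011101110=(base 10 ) 2798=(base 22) 5h4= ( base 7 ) 11105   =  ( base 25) 4bn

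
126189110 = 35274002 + 90915108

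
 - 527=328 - 855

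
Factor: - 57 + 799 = 742 = 2^1*7^1 *53^1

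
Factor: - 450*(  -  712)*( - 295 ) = -94518000 = - 2^4*3^2  *5^3*59^1*89^1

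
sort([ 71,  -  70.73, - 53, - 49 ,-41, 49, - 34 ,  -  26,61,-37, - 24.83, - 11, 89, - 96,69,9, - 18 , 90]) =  [ - 96, - 70.73,-53, - 49, - 41,  -  37,-34,  -  26 , - 24.83 ,-18,- 11,9, 49,61,69, 71,89 , 90]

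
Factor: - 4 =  - 2^2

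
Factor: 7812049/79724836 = 2^(-2)*7^1*19^( - 1)*29^2*1327^1*1049011^ ( - 1)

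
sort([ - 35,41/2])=[ - 35, 41/2 ] 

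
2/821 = 2/821 = 0.00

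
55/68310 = 1/1242 = 0.00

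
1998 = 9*222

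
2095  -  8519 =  - 6424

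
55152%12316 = 5888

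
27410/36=13705/18 = 761.39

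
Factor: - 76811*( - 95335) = 5^1 * 7^1*23^1*829^1*10973^1 = 7322776685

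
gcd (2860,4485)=65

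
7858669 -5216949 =2641720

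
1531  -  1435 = 96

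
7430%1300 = 930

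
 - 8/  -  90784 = 1/11348 =0.00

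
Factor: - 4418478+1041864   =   - 2^1*3^1*173^1*3253^1 = -3376614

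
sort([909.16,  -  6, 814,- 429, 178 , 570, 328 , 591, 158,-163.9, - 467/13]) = [ - 429, - 163.9, - 467/13,-6,  158, 178,328, 570, 591 , 814, 909.16 ] 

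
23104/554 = 41 + 195/277 = 41.70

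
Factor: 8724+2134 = 10858 = 2^1*61^1* 89^1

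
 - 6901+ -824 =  - 7725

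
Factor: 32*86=2752 = 2^6 * 43^1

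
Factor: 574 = 2^1 * 7^1*41^1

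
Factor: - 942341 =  - 942341^1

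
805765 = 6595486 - 5789721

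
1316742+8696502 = 10013244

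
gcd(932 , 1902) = 2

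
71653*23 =1648019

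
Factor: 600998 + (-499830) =101168 = 2^4*6323^1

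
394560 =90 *4384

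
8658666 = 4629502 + 4029164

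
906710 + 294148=1200858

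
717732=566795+150937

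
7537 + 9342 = 16879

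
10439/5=2087 + 4/5 = 2087.80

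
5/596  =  5/596 = 0.01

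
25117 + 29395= 54512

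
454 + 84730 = 85184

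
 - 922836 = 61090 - 983926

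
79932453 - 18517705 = 61414748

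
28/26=14/13= 1.08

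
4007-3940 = 67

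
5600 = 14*400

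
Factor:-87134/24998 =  - 19^1*29^(- 1)*431^( - 1) * 2293^1 = - 43567/12499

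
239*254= 60706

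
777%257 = 6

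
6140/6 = 3070/3 = 1023.33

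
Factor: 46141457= 46141457^1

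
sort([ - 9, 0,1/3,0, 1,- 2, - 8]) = [ - 9, -8, - 2, 0, 0, 1/3, 1 ]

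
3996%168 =132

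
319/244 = 1+75/244=1.31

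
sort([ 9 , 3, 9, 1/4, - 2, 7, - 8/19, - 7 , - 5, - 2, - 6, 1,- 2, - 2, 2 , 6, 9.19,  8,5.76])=[ - 7 , - 6,-5, - 2 , - 2 , - 2, - 2, - 8/19,1/4,1, 2,3 , 5.76,6,7, 8, 9,9 , 9.19]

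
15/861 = 5/287 = 0.02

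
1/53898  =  1/53898 = 0.00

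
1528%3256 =1528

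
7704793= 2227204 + 5477589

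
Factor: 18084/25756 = 3^1* 11^1*47^( - 1) = 33/47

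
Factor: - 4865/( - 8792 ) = 695/1256= 2^( - 3)*5^1*139^1*157^(-1 ) 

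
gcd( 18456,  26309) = 1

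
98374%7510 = 744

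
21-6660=-6639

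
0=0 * 8127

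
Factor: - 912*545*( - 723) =2^4*3^2*5^1*19^1*109^1*241^1 = 359359920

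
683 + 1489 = 2172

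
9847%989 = 946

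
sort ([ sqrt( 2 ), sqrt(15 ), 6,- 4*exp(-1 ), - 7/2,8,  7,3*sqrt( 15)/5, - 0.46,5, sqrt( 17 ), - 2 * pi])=[ - 2*pi, - 7/2, - 4*exp( - 1 ), - 0.46, sqrt( 2 ), 3*sqrt (15) /5, sqrt( 15 ),sqrt( 17) , 5,6,7,8]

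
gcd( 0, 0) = 0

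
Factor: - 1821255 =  - 3^1*5^1*23^1 *5279^1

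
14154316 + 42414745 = 56569061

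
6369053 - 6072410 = 296643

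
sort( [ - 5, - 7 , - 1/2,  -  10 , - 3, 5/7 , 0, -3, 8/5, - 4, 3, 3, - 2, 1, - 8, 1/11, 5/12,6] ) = [  -  10, - 8, - 7, - 5, - 4, - 3, - 3, - 2, - 1/2,  0, 1/11,5/12, 5/7, 1, 8/5, 3, 3,  6] 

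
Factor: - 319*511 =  - 7^1*11^1*29^1*73^1 = - 163009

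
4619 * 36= 166284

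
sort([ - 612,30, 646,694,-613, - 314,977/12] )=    [ - 613, - 612, - 314, 30, 977/12,646,694 ] 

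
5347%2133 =1081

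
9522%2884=870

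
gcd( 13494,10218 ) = 78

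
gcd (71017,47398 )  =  1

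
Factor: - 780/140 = - 39/7 = - 3^1 * 7^ (-1)*13^1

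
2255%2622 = 2255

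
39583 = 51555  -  11972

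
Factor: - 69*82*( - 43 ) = 2^1*3^1*23^1*41^1*43^1 = 243294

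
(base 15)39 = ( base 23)28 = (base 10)54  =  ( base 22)2A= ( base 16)36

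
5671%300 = 271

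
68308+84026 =152334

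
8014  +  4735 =12749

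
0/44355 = 0 =0.00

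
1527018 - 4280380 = -2753362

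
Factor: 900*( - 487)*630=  -276129000 = -2^3 *3^4*5^3*7^1*487^1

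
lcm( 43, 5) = 215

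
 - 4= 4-8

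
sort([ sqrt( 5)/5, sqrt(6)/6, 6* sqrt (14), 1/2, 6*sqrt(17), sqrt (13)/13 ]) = [ sqrt(13 )/13,  sqrt( 6)/6, sqrt( 5)/5, 1/2,6*sqrt(  14 ), 6*sqrt(17 ) ]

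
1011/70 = 14 + 31/70 = 14.44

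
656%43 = 11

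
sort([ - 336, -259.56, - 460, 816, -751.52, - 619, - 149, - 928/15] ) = [ - 751.52, - 619, - 460, - 336, - 259.56, - 149, - 928/15 , 816 ]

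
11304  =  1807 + 9497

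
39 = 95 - 56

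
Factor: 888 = 2^3*3^1*37^1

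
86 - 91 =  - 5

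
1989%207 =126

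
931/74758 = 931/74758= 0.01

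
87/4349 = 87/4349 = 0.02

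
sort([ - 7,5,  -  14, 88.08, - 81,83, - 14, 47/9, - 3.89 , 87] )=[ - 81, - 14, - 14, - 7, - 3.89,5,47/9,83, 87,88.08]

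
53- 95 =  - 42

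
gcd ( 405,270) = 135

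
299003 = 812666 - 513663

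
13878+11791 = 25669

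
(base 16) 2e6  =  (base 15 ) 347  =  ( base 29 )ph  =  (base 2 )1011100110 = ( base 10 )742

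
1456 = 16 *91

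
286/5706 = 143/2853 = 0.05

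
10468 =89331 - 78863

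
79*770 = 60830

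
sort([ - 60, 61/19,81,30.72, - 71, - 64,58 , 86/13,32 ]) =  [ - 71 , - 64, - 60,61/19,86/13, 30.72, 32,58,81]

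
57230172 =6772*8451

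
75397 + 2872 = 78269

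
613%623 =613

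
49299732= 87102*566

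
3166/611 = 5 + 111/611 = 5.18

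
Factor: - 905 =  - 5^1* 181^1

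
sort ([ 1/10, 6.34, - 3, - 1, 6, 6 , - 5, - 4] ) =[ - 5,- 4, - 3,  -  1,1/10,6, 6, 6.34] 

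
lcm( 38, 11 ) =418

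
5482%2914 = 2568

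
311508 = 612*509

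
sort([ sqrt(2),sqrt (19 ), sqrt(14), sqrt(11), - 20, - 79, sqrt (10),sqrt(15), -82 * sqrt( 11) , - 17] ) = [ - 82*sqrt(11 ),  -  79, - 20, - 17 , sqrt( 2 ),  sqrt( 10 ), sqrt( 11 ), sqrt ( 14), sqrt(15), sqrt(19) ] 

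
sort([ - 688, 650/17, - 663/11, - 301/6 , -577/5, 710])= [ - 688, - 577/5, - 663/11, - 301/6, 650/17, 710]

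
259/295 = 259/295 = 0.88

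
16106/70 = 8053/35 =230.09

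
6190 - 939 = 5251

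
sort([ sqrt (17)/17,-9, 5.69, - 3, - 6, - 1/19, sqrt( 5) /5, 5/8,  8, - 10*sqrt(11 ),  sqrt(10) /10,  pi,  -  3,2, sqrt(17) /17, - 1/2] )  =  [ - 10 *sqrt( 11), - 9,-6,-3,-3, - 1/2, - 1/19,sqrt ( 17 )/17, sqrt( 17)/17, sqrt( 10)/10,sqrt( 5) /5 , 5/8, 2,pi, 5.69,8 ]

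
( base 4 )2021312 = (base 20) 1212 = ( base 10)8822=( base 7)34502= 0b10001001110110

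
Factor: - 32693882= -2^1*13^1 * 1257457^1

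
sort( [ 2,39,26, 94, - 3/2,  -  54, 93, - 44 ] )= [ - 54, - 44  , - 3/2,2, 26,39, 93 , 94]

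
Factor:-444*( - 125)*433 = 2^2 * 3^1*5^3 * 37^1*433^1 = 24031500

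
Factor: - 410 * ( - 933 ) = 382530 = 2^1*3^1*5^1*41^1*311^1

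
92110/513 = 92110/513  =  179.55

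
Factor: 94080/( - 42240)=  - 49/22 = -2^(-1 )*7^2*11^( - 1)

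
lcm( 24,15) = 120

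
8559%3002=2555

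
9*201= 1809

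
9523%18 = 1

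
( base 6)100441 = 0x1f09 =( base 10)7945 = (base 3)101220021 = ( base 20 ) JH5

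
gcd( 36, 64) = 4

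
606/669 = 202/223 = 0.91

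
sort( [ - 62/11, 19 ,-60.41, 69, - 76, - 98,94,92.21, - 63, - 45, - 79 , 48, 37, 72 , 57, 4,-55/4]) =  [ - 98 , -79, - 76, - 63 , - 60.41  , - 45, - 55/4, - 62/11, 4,19, 37, 48, 57, 69,72, 92.21, 94] 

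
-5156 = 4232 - 9388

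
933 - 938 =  - 5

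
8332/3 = 2777  +  1/3= 2777.33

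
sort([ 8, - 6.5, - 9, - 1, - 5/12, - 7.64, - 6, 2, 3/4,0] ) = [ - 9, - 7.64, - 6.5, - 6, - 1, - 5/12 , 0, 3/4, 2,  8 ] 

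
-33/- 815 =33/815 = 0.04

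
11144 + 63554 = 74698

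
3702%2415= 1287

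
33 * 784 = 25872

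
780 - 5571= -4791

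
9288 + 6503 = 15791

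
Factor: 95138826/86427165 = 2^1*5^(-1)*11^( - 1)*613^1*25867^1*523801^(-1 ) = 31712942/28809055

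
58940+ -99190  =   - 40250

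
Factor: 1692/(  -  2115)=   -  2^2*5^(-1 ) = - 4/5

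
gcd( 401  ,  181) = 1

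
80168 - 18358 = 61810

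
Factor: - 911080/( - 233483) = 2^3*5^1* 149^( - 1)* 1567^ (- 1) * 22777^1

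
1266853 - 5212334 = - 3945481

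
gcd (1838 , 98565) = 1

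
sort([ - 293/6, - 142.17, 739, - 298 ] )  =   [ - 298,-142.17, -293/6, 739]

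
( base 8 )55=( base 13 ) 36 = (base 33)1c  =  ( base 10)45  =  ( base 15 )30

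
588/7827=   196/2609 =0.08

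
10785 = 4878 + 5907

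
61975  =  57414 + 4561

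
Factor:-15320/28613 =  - 2^3*5^1 * 13^( - 1 )*31^( - 1)*71^( - 1)* 383^1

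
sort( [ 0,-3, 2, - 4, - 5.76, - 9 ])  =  [ - 9, -5.76, - 4,-3,0, 2 ]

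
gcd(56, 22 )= 2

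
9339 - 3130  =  6209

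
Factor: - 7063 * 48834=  -344914542 =- 2^1*3^2*7^1*1009^1*2713^1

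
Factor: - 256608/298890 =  - 2^4*5^(-1)  *11^1*41^( - 1) = - 176/205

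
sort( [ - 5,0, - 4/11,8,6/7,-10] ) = [ - 10, - 5, - 4/11,0,6/7,8]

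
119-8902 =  - 8783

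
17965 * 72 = 1293480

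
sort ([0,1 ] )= [ 0,1] 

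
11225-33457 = -22232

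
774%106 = 32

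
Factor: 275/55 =5^1 = 5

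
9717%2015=1657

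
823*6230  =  5127290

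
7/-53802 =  - 1 + 7685/7686 =- 0.00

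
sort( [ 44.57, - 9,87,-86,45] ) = [ - 86, - 9, 44.57,45, 87]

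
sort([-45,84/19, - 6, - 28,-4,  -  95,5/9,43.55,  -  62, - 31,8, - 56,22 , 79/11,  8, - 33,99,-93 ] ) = [ - 95,-93,-62, - 56 ,-45,- 33, - 31, - 28,  -  6, - 4,5/9,84/19,79/11, 8,8,  22, 43.55,99] 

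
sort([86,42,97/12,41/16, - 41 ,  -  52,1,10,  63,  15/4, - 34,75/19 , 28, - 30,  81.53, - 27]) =[ - 52 , - 41,-34, - 30, - 27,1, 41/16,  15/4,75/19, 97/12,10,  28,42, 63,81.53,86 ] 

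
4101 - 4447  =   - 346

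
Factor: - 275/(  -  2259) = 3^ ( - 2)*5^2*11^1*251^( - 1)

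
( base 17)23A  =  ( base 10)639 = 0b1001111111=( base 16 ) 27F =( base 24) 12f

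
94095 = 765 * 123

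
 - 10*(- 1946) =19460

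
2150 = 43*50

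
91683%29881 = 2040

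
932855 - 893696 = 39159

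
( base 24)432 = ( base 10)2378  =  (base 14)C1C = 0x94A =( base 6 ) 15002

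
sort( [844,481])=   [481,844] 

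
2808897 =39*72023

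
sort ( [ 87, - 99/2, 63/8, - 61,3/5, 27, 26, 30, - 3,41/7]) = [ - 61, -99/2, - 3 , 3/5, 41/7, 63/8, 26,  27, 30, 87 ]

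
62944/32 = 1967=   1967.00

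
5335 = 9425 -4090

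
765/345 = 2 + 5/23 = 2.22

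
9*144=1296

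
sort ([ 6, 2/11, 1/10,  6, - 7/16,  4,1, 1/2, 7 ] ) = [  -  7/16 , 1/10 , 2/11, 1/2 , 1, 4,6, 6, 7 ]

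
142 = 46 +96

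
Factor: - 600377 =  - 31^1*107^1*181^1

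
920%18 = 2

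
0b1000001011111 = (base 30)4jl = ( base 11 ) 3170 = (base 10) 4191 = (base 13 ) 1ba5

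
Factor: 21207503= 31^1 * 684113^1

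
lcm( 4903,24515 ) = 24515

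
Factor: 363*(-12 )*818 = - 2^3*3^2*11^2*409^1  =  -3563208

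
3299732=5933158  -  2633426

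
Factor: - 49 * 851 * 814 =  - 2^1 * 7^2*11^1* 23^1 * 37^2 = - 33942986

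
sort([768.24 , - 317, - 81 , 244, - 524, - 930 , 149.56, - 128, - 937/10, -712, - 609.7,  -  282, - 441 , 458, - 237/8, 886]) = [ - 930, - 712,-609.7, - 524, - 441, - 317, - 282, - 128,  -  937/10, - 81, - 237/8,149.56, 244,  458 , 768.24,886]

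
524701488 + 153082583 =677784071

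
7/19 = 7/19 = 0.37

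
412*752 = 309824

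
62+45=107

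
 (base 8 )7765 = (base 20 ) A45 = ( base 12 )2445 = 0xff5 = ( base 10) 4085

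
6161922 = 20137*306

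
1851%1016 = 835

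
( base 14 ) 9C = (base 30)4i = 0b10001010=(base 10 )138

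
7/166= 7/166= 0.04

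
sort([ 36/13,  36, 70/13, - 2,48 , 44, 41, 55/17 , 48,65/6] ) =[-2, 36/13, 55/17, 70/13,  65/6 , 36 , 41, 44, 48,48 ] 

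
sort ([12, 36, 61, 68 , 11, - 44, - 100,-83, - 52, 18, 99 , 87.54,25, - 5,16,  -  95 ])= [ - 100, - 95,-83, - 52,-44,-5, 11,12 , 16, 18, 25,  36, 61, 68, 87.54,99]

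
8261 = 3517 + 4744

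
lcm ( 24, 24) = 24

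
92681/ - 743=-92681/743 = - 124.74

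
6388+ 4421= 10809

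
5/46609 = 5/46609 = 0.00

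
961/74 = 12 + 73/74= 12.99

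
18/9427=18/9427 = 0.00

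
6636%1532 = 508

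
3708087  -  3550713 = 157374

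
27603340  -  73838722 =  - 46235382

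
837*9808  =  8209296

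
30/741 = 10/247  =  0.04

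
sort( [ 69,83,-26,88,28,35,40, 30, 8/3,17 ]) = [ - 26,8/3, 17, 28,  30, 35,40 , 69,  83,88]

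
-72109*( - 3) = 216327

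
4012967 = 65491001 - 61478034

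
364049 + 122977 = 487026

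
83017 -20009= 63008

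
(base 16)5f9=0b10111111001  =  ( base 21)39H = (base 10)1529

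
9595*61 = 585295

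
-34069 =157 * (-217)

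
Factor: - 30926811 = - 3^1*1663^1*6199^1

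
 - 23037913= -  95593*241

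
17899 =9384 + 8515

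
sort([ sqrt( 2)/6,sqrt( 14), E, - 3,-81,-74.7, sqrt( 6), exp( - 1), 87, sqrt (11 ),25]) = [-81, - 74.7, - 3, sqrt( 2) /6, exp(  -  1), sqrt( 6), E, sqrt(11), sqrt( 14) , 25 , 87]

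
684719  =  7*97817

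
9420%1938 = 1668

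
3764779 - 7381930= - 3617151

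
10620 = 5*2124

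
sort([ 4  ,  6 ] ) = [4,  6] 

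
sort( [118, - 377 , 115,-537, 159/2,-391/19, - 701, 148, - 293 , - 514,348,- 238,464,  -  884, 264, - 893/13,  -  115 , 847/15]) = [-884,-701, - 537,-514, - 377, - 293, - 238, - 115,-893/13, - 391/19,847/15, 159/2, 115, 118,148,264 , 348, 464]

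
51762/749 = 51762/749 = 69.11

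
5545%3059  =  2486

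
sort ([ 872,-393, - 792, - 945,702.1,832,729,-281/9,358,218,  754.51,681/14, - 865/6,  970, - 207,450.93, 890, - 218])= [-945,  -  792, - 393,-218, - 207,-865/6, - 281/9,681/14,  218,358,450.93, 702.1,729, 754.51,  832,872, 890,  970]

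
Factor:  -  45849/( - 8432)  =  2^( - 4 )*3^1*29^1 = 87/16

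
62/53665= 62/53665= 0.00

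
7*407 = 2849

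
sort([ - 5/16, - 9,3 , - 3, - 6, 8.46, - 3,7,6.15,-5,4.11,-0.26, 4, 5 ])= [ - 9, - 6, - 5,-3,-3,  -  5/16  , - 0.26,  3, 4, 4.11,5  ,  6.15,7,8.46 ] 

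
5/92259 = 5/92259 = 0.00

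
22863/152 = 150 + 63/152 = 150.41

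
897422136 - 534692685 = 362729451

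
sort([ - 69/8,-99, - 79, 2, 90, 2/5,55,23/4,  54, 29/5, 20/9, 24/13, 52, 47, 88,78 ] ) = [ - 99, - 79, - 69/8, 2/5, 24/13,2, 20/9, 23/4, 29/5, 47, 52, 54, 55,78,  88, 90]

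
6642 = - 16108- - 22750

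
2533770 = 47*53910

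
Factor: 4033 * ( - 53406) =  - 2^1 * 3^3*23^1*37^1*43^1 * 109^1 = - 215386398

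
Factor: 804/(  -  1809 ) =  - 2^2 *3^( - 2) = -4/9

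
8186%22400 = 8186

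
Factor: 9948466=2^1 * 11^1*23^1*19661^1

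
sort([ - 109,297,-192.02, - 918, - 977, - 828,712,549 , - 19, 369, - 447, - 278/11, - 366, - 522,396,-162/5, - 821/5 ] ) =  [ - 977, - 918, - 828, - 522, - 447,  -  366, - 192.02, - 821/5, - 109, - 162/5, - 278/11, - 19,297,369,396,  549, 712]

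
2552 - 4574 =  - 2022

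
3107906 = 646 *4811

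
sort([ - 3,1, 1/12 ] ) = [-3,1/12, 1]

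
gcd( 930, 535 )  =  5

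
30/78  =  5/13 = 0.38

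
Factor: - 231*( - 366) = 84546=2^1*3^2*7^1*11^1*61^1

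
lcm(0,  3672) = 0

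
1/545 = 1/545 = 0.00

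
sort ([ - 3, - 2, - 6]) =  [ - 6, - 3, - 2]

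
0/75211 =0  =  0.00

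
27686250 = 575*48150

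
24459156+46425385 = 70884541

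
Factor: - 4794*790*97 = -2^2*3^1*5^1*17^1*47^1*79^1*97^1 = - 367364220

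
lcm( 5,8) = 40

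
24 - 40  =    -  16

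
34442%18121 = 16321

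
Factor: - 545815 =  - 5^1 * 173^1*631^1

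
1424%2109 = 1424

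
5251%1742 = 25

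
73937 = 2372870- 2298933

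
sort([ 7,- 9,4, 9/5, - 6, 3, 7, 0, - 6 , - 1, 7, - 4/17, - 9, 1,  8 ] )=[- 9, - 9, -6,-6 , - 1,  -  4/17,0,  1, 9/5,3,4, 7,  7 , 7, 8 ] 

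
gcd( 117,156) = 39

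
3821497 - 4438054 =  - 616557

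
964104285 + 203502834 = 1167607119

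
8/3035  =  8/3035 = 0.00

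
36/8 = 9/2 = 4.50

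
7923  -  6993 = 930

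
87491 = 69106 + 18385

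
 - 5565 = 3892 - 9457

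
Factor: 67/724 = 2^(-2)*67^1*181^( - 1 )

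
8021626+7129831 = 15151457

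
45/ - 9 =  - 5/1 = -5.00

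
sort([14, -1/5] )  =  [ -1/5,14]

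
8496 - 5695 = 2801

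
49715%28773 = 20942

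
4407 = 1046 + 3361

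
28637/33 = 867 + 26/33= 867.79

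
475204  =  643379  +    -  168175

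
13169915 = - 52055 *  ( - 253 ) 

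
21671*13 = 281723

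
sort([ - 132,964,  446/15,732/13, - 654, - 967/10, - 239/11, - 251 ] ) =[ -654, - 251,  -  132,  -  967/10, - 239/11,446/15 , 732/13, 964 ]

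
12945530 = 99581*130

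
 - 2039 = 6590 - 8629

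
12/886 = 6/443 = 0.01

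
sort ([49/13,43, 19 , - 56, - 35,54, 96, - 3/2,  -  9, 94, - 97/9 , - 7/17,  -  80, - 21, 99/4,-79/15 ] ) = [ -80, - 56 ,-35, - 21, - 97/9, - 9, - 79/15, - 3/2,-7/17, 49/13 , 19, 99/4, 43,54, 94, 96 ]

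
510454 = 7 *72922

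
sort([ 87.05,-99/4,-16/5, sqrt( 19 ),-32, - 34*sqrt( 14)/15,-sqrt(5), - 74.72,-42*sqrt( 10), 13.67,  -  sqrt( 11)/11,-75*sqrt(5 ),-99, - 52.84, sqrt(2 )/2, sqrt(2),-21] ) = [ - 75*sqrt(5), - 42*sqrt( 10 ),-99, - 74.72 ,  -  52.84,-32, - 99/4, - 21, - 34 * sqrt( 14)/15,-16/5,  -  sqrt(  5 ), - sqrt(11 ) /11, sqrt( 2)/2, sqrt(2),sqrt( 19 ), 13.67, 87.05 ]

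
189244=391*484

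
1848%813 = 222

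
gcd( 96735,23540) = 5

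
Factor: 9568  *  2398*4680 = 2^9 * 3^2*5^1*11^1*13^2*23^1*109^1 =107378219520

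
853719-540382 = 313337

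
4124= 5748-1624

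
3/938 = 3/938=0.00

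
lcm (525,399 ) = 9975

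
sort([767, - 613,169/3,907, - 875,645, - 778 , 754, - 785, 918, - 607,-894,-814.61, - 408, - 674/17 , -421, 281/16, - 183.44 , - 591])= [ -894, - 875, - 814.61,  -  785, - 778,- 613, - 607, -591,- 421, - 408, - 183.44, - 674/17,281/16,169/3,645, 754,  767,907,918] 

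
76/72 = 19/18 =1.06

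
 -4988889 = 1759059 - 6747948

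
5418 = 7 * 774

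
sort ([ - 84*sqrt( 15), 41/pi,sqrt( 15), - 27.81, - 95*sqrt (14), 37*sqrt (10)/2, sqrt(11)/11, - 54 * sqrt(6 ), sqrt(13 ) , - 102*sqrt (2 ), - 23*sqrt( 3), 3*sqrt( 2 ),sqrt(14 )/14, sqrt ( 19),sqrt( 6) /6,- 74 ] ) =[ - 95*sqrt( 14), - 84 * sqrt( 15), - 102 * sqrt (2 ), - 54*sqrt( 6),-74, - 23*sqrt (3), - 27.81, sqrt (14)/14,sqrt ( 11)/11, sqrt(6) /6, sqrt(13),  sqrt(15), 3*sqrt(2), sqrt( 19), 41/pi, 37 * sqrt( 10)/2]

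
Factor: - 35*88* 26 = - 80080 =- 2^4*5^1*7^1 *11^1*13^1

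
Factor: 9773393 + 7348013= 2^1 * 83^1* 103141^1 =17121406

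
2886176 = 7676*376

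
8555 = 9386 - 831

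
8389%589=143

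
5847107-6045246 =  - 198139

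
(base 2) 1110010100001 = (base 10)7329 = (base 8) 16241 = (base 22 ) f33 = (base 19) 115E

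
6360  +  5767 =12127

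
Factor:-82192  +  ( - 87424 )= - 2^4*10601^1 = - 169616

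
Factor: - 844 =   -  2^2  *211^1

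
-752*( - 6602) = 4964704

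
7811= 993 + 6818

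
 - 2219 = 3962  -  6181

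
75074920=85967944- 10893024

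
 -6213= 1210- 7423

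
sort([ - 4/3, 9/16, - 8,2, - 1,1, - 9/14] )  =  [ - 8, - 4/3,-1, - 9/14,9/16,1,2]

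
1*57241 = 57241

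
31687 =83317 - 51630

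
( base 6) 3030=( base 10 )666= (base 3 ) 220200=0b1010011010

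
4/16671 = 4/16671 =0.00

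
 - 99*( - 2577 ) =255123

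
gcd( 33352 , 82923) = 1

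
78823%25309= 2896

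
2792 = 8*349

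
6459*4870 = 31455330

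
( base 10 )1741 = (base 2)11011001101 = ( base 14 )8c5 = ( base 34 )1H7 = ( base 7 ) 5035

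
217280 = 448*485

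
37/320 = 37/320  =  0.12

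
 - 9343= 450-9793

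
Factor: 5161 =13^1*397^1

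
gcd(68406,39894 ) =6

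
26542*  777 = 20623134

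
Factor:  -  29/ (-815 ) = 5^( - 1) * 29^1*163^( - 1) 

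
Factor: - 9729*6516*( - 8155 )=516979407420= 2^2*3^4*5^1 * 7^1*23^1 * 47^1  *181^1 * 233^1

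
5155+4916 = 10071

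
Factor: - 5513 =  - 37^1 *149^1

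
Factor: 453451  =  453451^1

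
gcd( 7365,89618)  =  1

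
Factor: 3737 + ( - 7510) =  - 3773 = - 7^3*11^1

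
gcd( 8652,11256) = 84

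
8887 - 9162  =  - 275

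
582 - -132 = 714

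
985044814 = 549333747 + 435711067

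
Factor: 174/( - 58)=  - 3=- 3^1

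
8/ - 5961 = -8/5961 = - 0.00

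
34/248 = 17/124 = 0.14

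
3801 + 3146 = 6947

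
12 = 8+4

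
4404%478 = 102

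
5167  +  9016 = 14183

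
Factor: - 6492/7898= - 2^1*3^1*11^( - 1)*359^(-1)*541^1 = - 3246/3949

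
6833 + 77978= 84811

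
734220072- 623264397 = 110955675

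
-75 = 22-97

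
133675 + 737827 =871502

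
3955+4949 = 8904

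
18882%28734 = 18882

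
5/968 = 5/968 = 0.01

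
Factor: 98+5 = 103^1 = 103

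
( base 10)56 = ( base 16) 38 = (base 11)51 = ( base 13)44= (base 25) 26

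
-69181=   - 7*9883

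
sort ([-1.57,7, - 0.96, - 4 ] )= [ - 4, - 1.57 , - 0.96,7 ]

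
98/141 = 98/141 = 0.70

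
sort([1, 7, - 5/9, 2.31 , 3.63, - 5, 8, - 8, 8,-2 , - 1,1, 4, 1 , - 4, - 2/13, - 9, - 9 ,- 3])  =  [-9, - 9 ,-8,-5, - 4, - 3  , - 2, - 1, - 5/9, - 2/13, 1, 1,  1, 2.31,3.63,4,7,8, 8]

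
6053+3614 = 9667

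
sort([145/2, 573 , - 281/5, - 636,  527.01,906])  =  [ - 636,  -  281/5,145/2, 527.01,573, 906] 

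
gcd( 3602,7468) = 2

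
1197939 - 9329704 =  - 8131765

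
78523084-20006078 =58517006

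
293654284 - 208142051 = 85512233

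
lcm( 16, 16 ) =16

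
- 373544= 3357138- 3730682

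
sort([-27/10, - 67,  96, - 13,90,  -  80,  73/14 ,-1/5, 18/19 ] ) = [-80, - 67,-13, - 27/10, - 1/5, 18/19,73/14,  90, 96] 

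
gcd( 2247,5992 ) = 749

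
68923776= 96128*717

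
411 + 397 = 808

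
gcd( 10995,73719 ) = 3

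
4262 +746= 5008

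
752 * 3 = 2256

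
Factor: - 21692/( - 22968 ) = 17/18 = 2^( - 1) * 3^( - 2)*17^1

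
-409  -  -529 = 120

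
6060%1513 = 8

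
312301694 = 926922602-614620908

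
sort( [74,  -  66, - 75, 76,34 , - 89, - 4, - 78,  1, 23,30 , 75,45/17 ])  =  [-89, - 78,-75,-66, - 4, 1,45/17,  23, 30,  34, 74  ,  75,76]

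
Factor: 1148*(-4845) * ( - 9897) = 2^2*3^2*5^1*7^1*17^1*19^1 * 41^1*3299^1 = 55047707820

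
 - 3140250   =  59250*(  -  53) 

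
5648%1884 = 1880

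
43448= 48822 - 5374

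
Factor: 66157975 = 5^2*13^1*203563^1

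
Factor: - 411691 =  - 7^1 * 103^1*571^1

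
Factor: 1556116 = 2^2*389029^1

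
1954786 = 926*2111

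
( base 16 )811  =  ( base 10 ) 2065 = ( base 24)3E1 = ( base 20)535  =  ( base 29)2d6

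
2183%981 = 221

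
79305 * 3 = 237915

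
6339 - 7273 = -934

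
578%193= 192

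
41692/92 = 10423/23 = 453.17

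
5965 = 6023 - 58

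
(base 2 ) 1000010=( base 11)60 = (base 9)73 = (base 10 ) 66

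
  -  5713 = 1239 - 6952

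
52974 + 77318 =130292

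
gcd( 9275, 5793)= 1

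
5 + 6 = 11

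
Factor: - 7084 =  - 2^2*7^1*11^1 *23^1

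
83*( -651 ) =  - 54033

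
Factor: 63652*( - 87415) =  - 5564139580 = - 2^2  *  5^1*15913^1*17483^1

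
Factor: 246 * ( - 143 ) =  - 35178= - 2^1*3^1*11^1*13^1*41^1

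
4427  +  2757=7184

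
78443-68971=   9472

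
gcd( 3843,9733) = 1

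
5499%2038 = 1423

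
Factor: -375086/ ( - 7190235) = 2^1*3^( - 3)*5^( - 1)*13^ ( - 1)*17^(-1)*29^2*223^1 * 241^(-1 ) 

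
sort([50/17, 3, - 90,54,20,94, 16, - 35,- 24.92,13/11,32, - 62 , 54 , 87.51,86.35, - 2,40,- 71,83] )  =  [ - 90,-71, - 62, - 35,-24.92 ,-2,13/11,50/17,3,16 , 20,32,40,54, 54,83 , 86.35,87.51,94]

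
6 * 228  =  1368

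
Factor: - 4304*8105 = -34883920=-2^4 * 5^1*269^1*1621^1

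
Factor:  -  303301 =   -  23^1*13187^1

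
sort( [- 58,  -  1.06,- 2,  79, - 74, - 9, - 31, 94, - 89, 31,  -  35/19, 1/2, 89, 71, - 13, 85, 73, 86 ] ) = [ - 89 , - 74, - 58, - 31  ,- 13, - 9, - 2, - 35/19,  -  1.06, 1/2, 31,71, 73,79,85 , 86,89,94] 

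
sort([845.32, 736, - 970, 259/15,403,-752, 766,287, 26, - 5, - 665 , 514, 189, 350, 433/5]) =[ - 970 , - 752, - 665 , -5, 259/15, 26,433/5, 189, 287, 350, 403, 514, 736 , 766,  845.32 ] 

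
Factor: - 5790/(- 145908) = 5/126 = 2^(-1 )*3^( - 2 )*5^1 * 7^( - 1 )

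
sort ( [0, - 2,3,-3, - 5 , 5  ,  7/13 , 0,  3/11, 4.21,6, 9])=[ - 5,-3,  -  2 , 0 , 0 , 3/11,7/13,  3, 4.21,5,  6,9]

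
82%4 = 2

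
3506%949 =659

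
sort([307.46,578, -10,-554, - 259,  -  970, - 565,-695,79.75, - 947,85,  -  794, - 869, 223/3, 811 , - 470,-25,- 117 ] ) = [ - 970, - 947,-869, - 794,-695 ,-565,-554,-470,  -  259,-117, - 25 , - 10,223/3,79.75,85,307.46,578,811 ] 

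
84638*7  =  592466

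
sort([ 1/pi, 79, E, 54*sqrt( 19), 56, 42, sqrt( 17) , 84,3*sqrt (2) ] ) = [1/pi, E,  sqrt(17),3*sqrt(2),42, 56, 79, 84 , 54*sqrt(19)]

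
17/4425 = 17/4425  =  0.00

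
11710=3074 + 8636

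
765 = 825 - 60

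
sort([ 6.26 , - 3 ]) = [ - 3,6.26]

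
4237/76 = 55 + 3/4 = 55.75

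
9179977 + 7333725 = 16513702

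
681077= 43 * 15839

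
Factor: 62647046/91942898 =31323523/45971449 =7^1*11^1 * 331^1*1229^1*1607^( - 1) * 28607^(- 1)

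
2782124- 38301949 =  - 35519825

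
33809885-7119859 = 26690026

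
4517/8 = 564+5/8  =  564.62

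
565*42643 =24093295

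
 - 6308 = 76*( - 83)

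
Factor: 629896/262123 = 2^3*17^( - 2 )*907^(-1 )*78737^1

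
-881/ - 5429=881/5429 = 0.16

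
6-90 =-84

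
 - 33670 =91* (-370)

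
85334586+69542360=154876946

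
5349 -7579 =  -  2230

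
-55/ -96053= 55/96053= 0.00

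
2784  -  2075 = 709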